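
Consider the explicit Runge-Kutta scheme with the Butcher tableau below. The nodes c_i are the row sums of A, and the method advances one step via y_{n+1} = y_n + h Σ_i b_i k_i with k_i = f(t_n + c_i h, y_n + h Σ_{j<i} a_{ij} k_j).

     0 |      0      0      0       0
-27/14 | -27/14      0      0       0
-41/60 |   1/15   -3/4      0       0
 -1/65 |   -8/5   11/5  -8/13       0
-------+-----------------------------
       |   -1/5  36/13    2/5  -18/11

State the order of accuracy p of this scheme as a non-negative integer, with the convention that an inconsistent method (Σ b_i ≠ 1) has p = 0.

0

b = (-1/5, 36/13, 2/5, -18/11)
c = (0, -27/14, -41/60, -1/65)
Ac = (0, 0, 81/56, -2087/546)
Σ b_i: (-1/5)·1 + 36/13·1 + 2/5·1 + (-18/11)·1 = 953/715 ≠ 1 ⇒ order 0.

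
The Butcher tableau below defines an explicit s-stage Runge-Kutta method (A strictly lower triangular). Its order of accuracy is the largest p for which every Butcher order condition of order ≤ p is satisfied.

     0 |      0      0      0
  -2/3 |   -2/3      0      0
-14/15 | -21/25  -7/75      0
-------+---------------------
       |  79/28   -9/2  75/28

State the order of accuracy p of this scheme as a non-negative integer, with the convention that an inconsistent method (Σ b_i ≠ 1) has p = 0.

b = (79/28, -9/2, 75/28)
c = (0, -2/3, -14/15)
Ac = (0, 0, 14/225)
Σ b_i: 79/28·1 + (-9/2)·1 + 75/28·1 = 1 ✓
b·c: (-9/2)·(-2/3) + 75/28·(-14/15) = 1/2 ✓
b·c²: (-9/2)·4/9 + 75/28·196/225 = 1/3 ✓
b·Ac: 75/28·14/225 = 1/6 ✓; 3 stages ⇒ order 3.

3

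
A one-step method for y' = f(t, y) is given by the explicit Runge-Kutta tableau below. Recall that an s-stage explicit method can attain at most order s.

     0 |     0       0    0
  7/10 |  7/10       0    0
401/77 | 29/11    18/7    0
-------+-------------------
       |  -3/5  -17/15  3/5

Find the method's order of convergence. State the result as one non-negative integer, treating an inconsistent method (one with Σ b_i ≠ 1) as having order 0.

0

b = (-3/5, -17/15, 3/5)
c = (0, 7/10, 401/77)
Ac = (0, 0, 9/5)
Σ b_i: (-3/5)·1 + (-17/15)·1 + 3/5·1 = -17/15 ≠ 1 ⇒ order 0.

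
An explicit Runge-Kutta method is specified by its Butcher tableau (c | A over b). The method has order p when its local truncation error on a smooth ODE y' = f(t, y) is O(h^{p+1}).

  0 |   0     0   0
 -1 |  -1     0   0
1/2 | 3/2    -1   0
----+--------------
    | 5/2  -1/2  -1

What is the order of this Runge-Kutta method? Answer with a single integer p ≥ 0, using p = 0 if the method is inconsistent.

1

b = (5/2, -1/2, -1)
c = (0, -1, 1/2)
Ac = (0, 0, 1)
Σ b_i: 5/2·1 + (-1/2)·1 + (-1)·1 = 1 ✓
b·c: (-1/2)·(-1) + (-1)·1/2 = 0 ≠ 1/2 ⇒ order 1.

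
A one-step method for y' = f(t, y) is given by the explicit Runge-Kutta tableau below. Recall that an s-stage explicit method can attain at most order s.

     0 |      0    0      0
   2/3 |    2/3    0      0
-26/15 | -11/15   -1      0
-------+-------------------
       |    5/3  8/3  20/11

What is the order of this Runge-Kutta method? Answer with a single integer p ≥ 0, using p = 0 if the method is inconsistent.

0

b = (5/3, 8/3, 20/11)
c = (0, 2/3, -26/15)
Ac = (0, 0, -2/3)
Σ b_i: 5/3·1 + 8/3·1 + 20/11·1 = 203/33 ≠ 1 ⇒ order 0.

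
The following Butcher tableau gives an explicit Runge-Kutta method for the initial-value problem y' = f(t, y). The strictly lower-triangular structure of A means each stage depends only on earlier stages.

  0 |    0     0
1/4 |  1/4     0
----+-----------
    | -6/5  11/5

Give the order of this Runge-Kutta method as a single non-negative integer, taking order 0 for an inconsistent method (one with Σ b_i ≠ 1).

b = (-6/5, 11/5)
c = (0, 1/4)
Σ b_i: (-6/5)·1 + 11/5·1 = 1 ✓
b·c: 11/5·1/4 = 11/20 ≠ 1/2 ⇒ order 1.

1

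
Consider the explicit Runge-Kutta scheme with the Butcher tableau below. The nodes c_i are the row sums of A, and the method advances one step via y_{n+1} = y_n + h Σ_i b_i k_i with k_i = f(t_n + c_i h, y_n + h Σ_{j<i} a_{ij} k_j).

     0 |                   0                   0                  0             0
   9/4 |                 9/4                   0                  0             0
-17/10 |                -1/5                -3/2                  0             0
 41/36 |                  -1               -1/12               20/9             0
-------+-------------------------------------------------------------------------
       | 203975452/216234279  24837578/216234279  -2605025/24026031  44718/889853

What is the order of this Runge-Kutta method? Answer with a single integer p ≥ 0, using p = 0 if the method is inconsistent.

b = (203975452/216234279, 24837578/216234279, -2605025/24026031, 44718/889853)
c = (0, 9/4, -17/10, 41/36)
Ac = (0, 0, -27/8, -571/144)
Σ b_i: 203975452/216234279·1 + 24837578/216234279·1 + (-2605025/24026031)·1 + 44718/889853·1 = 1 ✓
b·c: 24837578/216234279·9/4 + (-2605025/24026031)·(-17/10) + 44718/889853·41/36 = 1/2 ✓
b·c²: 24837578/216234279·81/16 + (-2605025/24026031)·289/100 + 44718/889853·1681/1296 = 1/3 ✓
b·Ac: (-2605025/24026031)·(-27/8) + 44718/889853·(-571/144) = 1/6 ✓
b·c³: 24837578/216234279·729/64 + (-2605025/24026031)·(-4913/1000) + 44718/889853·68921/46656 = 33132324719/17298742320 ≠ 1/4 ⇒ order 3.
b·(c∘Ac): (-2605025/24026031)·459/80 + 44718/889853·(-23411/5184) = -652764773/768832992 ≠ 1/8
b·Ac²: (-2605025/24026031)·(-243/32) + 44718/889853·17281/2880 = 120118417/106782360 ≠ 1/12
b·A²c: 44718/889853·(-15/2) = -335385/889853 ≠ 1/24

3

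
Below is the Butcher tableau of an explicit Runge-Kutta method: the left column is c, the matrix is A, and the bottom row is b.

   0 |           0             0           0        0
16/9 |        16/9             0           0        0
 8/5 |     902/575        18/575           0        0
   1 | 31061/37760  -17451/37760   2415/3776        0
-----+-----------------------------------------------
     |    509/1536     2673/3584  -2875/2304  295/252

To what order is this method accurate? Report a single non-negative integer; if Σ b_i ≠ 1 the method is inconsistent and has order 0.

4

b = (509/1536, 2673/3584, -2875/2304, 295/252)
c = (0, 16/9, 8/5, 1)
Ac = (0, 0, 32/575, 119/590)
Σ b_i: 509/1536·1 + 2673/3584·1 + (-2875/2304)·1 + 295/252·1 = 1 ✓
b·c: 2673/3584·16/9 + (-2875/2304)·8/5 + 295/252·1 = 1/2 ✓
b·c²: 2673/3584·256/81 + (-2875/2304)·64/25 + 295/252·1 = 1/3 ✓
b·Ac: (-2875/2304)·32/575 + 295/252·119/590 = 1/6 ✓
b·c³: 2673/3584·4096/729 + (-2875/2304)·512/125 + 295/252·1 = 1/4 ✓
b·(c∘Ac): (-2875/2304)·256/2875 + 295/252·119/590 = 1/8 ✓
b·Ac²: (-2875/2304)·512/5175 + 295/252·469/2655 = 1/12 ✓
b·A²c: 295/252·21/590 = 1/24 ✓; 4 stages ⇒ order 4.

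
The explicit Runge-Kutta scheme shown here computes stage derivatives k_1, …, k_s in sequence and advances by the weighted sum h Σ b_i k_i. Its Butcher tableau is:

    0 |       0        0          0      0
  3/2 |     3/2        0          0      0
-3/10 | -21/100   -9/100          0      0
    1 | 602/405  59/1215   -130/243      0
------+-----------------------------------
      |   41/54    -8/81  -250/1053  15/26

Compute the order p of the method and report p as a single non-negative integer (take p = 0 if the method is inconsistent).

4

b = (41/54, -8/81, -250/1053, 15/26)
c = (0, 3/2, -3/10, 1)
Ac = (0, 0, -27/200, 7/30)
Σ b_i: 41/54·1 + (-8/81)·1 + (-250/1053)·1 + 15/26·1 = 1 ✓
b·c: (-8/81)·3/2 + (-250/1053)·(-3/10) + 15/26·1 = 1/2 ✓
b·c²: (-8/81)·9/4 + (-250/1053)·9/100 + 15/26·1 = 1/3 ✓
b·Ac: (-250/1053)·(-27/200) + 15/26·7/30 = 1/6 ✓
b·c³: (-8/81)·27/8 + (-250/1053)·(-27/1000) + 15/26·1 = 1/4 ✓
b·(c∘Ac): (-250/1053)·81/2000 + 15/26·7/30 = 1/8 ✓
b·Ac²: (-250/1053)·(-81/400) + 15/26·11/180 = 1/12 ✓
b·A²c: 15/26·13/180 = 1/24 ✓; 4 stages ⇒ order 4.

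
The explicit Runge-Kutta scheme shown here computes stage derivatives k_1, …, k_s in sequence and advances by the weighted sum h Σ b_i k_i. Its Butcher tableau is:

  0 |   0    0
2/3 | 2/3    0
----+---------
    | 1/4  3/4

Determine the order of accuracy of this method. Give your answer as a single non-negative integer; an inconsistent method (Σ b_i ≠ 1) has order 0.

2

b = (1/4, 3/4)
c = (0, 2/3)
Σ b_i: 1/4·1 + 3/4·1 = 1 ✓
b·c: 3/4·2/3 = 1/2 ✓; 2 stages ⇒ order 2.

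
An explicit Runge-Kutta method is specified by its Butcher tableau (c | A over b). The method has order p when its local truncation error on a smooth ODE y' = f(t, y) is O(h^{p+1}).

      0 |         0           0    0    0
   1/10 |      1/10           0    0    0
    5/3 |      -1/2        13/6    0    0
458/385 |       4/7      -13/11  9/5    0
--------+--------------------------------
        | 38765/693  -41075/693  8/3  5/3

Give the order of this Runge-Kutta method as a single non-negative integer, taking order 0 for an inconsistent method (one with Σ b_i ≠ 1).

b = (38765/693, -41075/693, 8/3, 5/3)
c = (0, 1/10, 5/3, 458/385)
Ac = (0, 0, 13/60, 317/110)
Σ b_i: 38765/693·1 + (-41075/693)·1 + 8/3·1 + 5/3·1 = 1 ✓
b·c: (-41075/693)·1/10 + 8/3·5/3 + 5/3·458/385 = 1/2 ✓
b·c²: (-41075/693)·1/100 + 8/3·25/9 + 5/3·209764/148225 = 29369839/3201660 ≠ 1/3 ⇒ order 2.
b·Ac: 8/3·13/60 + 5/3·317/110 = 5327/990 ≠ 1/6

2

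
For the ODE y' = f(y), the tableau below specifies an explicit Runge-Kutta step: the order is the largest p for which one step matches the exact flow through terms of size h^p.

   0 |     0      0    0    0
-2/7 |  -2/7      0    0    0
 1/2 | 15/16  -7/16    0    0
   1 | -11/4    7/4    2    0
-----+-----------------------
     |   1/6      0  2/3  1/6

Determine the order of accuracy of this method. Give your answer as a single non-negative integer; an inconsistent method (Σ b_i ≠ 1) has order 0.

4

b = (1/6, 0, 2/3, 1/6)
c = (0, -2/7, 1/2, 1)
Ac = (0, 0, 1/8, 1/2)
Σ b_i: 1/6·1 + 2/3·1 + 1/6·1 = 1 ✓
b·c: 2/3·1/2 + 1/6·1 = 1/2 ✓
b·c²: 2/3·1/4 + 1/6·1 = 1/3 ✓
b·Ac: 2/3·1/8 + 1/6·1/2 = 1/6 ✓
b·c³: 2/3·1/8 + 1/6·1 = 1/4 ✓
b·(c∘Ac): 2/3·1/16 + 1/6·1/2 = 1/8 ✓
b·Ac²: 2/3·(-1/28) + 1/6·9/14 = 1/12 ✓
b·A²c: 1/6·1/4 = 1/24 ✓; 4 stages ⇒ order 4.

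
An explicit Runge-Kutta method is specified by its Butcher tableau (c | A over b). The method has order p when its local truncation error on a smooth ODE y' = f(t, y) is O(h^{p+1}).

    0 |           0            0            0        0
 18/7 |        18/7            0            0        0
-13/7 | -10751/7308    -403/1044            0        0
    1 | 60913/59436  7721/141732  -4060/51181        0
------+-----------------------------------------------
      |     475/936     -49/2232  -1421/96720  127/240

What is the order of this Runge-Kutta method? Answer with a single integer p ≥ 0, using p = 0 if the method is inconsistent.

b = (475/936, -49/2232, -1421/96720, 127/240)
c = (0, 18/7, -13/7, 1)
Ac = (0, 0, -403/406, 73/254)
Σ b_i: 475/936·1 + (-49/2232)·1 + (-1421/96720)·1 + 127/240·1 = 1 ✓
b·c: (-49/2232)·18/7 + (-1421/96720)·(-13/7) + 127/240·1 = 1/2 ✓
b·c²: (-49/2232)·324/49 + (-1421/96720)·169/49 + 127/240·1 = 1/3 ✓
b·Ac: (-1421/96720)·(-403/406) + 127/240·73/254 = 1/6 ✓
b·c³: (-49/2232)·5832/343 + (-1421/96720)·(-2197/343) + 127/240·1 = 1/4 ✓
b·(c∘Ac): (-1421/96720)·5239/2842 + 127/240·73/254 = 1/8 ✓
b·Ac²: (-1421/96720)·(-3627/1421) + 127/240·11/127 = 1/12 ✓
b·A²c: 127/240·10/127 = 1/24 ✓; 4 stages ⇒ order 4.

4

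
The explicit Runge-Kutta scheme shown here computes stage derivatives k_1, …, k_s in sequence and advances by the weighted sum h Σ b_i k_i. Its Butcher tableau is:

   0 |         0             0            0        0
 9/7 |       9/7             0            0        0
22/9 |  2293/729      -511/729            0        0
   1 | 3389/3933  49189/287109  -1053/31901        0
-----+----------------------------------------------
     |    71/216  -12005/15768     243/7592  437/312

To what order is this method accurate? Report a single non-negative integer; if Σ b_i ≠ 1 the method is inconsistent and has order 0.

4

b = (71/216, -12005/15768, 243/7592, 437/312)
c = (0, 9/7, 22/9, 1)
Ac = (0, 0, -73/81, 61/437)
Σ b_i: 71/216·1 + (-12005/15768)·1 + 243/7592·1 + 437/312·1 = 1 ✓
b·c: (-12005/15768)·9/7 + 243/7592·22/9 + 437/312·1 = 1/2 ✓
b·c²: (-12005/15768)·81/49 + 243/7592·484/81 + 437/312·1 = 1/3 ✓
b·Ac: 243/7592·(-73/81) + 437/312·61/437 = 1/6 ✓
b·c³: (-12005/15768)·729/343 + 243/7592·10648/729 + 437/312·1 = 1/4 ✓
b·(c∘Ac): 243/7592·(-1606/729) + 437/312·61/437 = 1/8 ✓
b·Ac²: 243/7592·(-73/63) + 437/312·263/3059 = 1/12 ✓
b·A²c: 437/312·13/437 = 1/24 ✓; 4 stages ⇒ order 4.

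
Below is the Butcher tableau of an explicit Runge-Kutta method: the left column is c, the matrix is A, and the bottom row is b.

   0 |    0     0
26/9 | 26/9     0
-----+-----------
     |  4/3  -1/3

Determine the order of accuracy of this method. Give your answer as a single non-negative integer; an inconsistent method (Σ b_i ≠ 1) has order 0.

1

b = (4/3, -1/3)
c = (0, 26/9)
Σ b_i: 4/3·1 + (-1/3)·1 = 1 ✓
b·c: (-1/3)·26/9 = -26/27 ≠ 1/2 ⇒ order 1.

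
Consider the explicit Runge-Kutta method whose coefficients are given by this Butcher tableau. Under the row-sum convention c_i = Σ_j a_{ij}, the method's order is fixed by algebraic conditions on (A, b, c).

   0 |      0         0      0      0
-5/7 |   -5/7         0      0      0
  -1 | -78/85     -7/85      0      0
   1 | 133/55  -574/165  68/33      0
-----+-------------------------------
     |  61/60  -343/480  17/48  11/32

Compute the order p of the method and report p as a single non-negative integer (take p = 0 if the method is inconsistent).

4

b = (61/60, -343/480, 17/48, 11/32)
c = (0, -5/7, -1, 1)
Ac = (0, 0, 1/17, 14/33)
Σ b_i: 61/60·1 + (-343/480)·1 + 17/48·1 + 11/32·1 = 1 ✓
b·c: (-343/480)·(-5/7) + 17/48·(-1) + 11/32·1 = 1/2 ✓
b·c²: (-343/480)·25/49 + 17/48·1 + 11/32·1 = 1/3 ✓
b·Ac: 17/48·1/17 + 11/32·14/33 = 1/6 ✓
b·c³: (-343/480)·(-125/343) + 17/48·(-1) + 11/32·1 = 1/4 ✓
b·(c∘Ac): 17/48·(-1/17) + 11/32·14/33 = 1/8 ✓
b·Ac²: 17/48·(-5/119) + 11/32·2/7 = 1/12 ✓
b·A²c: 11/32·4/33 = 1/24 ✓; 4 stages ⇒ order 4.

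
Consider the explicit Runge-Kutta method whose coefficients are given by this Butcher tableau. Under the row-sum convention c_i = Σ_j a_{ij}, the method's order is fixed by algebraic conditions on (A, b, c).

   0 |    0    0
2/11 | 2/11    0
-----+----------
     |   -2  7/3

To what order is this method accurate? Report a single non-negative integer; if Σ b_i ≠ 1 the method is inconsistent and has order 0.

0

b = (-2, 7/3)
c = (0, 2/11)
Σ b_i: (-2)·1 + 7/3·1 = 1/3 ≠ 1 ⇒ order 0.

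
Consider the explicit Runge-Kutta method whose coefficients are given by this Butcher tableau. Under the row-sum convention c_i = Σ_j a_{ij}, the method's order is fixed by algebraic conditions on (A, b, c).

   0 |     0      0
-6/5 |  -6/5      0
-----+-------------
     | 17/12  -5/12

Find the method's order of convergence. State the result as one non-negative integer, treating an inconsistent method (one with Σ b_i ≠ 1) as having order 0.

b = (17/12, -5/12)
c = (0, -6/5)
Σ b_i: 17/12·1 + (-5/12)·1 = 1 ✓
b·c: (-5/12)·(-6/5) = 1/2 ✓; 2 stages ⇒ order 2.

2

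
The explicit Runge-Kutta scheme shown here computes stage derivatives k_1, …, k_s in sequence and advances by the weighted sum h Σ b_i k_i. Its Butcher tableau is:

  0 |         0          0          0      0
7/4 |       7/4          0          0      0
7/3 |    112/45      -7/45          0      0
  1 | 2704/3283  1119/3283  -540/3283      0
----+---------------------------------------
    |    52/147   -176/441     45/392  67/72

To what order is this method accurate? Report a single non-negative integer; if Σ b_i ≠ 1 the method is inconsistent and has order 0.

b = (52/147, -176/441, 45/392, 67/72)
c = (0, 7/4, 7/3, 1)
Ac = (0, 0, -49/180, 57/268)
Σ b_i: 52/147·1 + (-176/441)·1 + 45/392·1 + 67/72·1 = 1 ✓
b·c: (-176/441)·7/4 + 45/392·7/3 + 67/72·1 = 1/2 ✓
b·c²: (-176/441)·49/16 + 45/392·49/9 + 67/72·1 = 1/3 ✓
b·Ac: 45/392·(-49/180) + 67/72·57/268 = 1/6 ✓
b·c³: (-176/441)·343/64 + 45/392·343/27 + 67/72·1 = 1/4 ✓
b·(c∘Ac): 45/392·(-343/540) + 67/72·57/268 = 1/8 ✓
b·Ac²: 45/392·(-343/720) + 67/72·159/1072 = 1/12 ✓
b·A²c: 67/72·3/67 = 1/24 ✓; 4 stages ⇒ order 4.

4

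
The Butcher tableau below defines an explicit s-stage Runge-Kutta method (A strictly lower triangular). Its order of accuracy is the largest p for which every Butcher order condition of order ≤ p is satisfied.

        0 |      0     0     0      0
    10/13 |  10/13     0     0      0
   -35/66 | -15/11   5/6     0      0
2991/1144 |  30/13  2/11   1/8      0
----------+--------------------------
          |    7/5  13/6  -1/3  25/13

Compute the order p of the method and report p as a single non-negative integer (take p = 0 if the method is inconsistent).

0

b = (7/5, 13/6, -1/3, 25/13)
c = (0, 10/13, -35/66, 2991/1144)
Ac = (0, 0, 25/39, 505/6864)
Σ b_i: 7/5·1 + 13/6·1 + (-1/3)·1 + 25/13·1 = 2011/390 ≠ 1 ⇒ order 0.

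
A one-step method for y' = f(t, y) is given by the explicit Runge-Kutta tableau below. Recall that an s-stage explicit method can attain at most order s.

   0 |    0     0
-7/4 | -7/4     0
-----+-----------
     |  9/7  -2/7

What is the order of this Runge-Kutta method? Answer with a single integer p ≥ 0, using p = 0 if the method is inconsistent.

b = (9/7, -2/7)
c = (0, -7/4)
Σ b_i: 9/7·1 + (-2/7)·1 = 1 ✓
b·c: (-2/7)·(-7/4) = 1/2 ✓; 2 stages ⇒ order 2.

2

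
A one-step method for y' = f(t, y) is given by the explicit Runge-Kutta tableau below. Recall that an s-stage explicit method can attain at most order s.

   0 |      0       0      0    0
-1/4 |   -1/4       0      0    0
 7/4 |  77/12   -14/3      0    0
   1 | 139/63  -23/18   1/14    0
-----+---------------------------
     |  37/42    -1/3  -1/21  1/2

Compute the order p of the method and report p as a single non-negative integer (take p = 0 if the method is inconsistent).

b = (37/42, -1/3, -1/21, 1/2)
c = (0, -1/4, 7/4, 1)
Ac = (0, 0, 7/6, 4/9)
Σ b_i: 37/42·1 + (-1/3)·1 + (-1/21)·1 + 1/2·1 = 1 ✓
b·c: (-1/3)·(-1/4) + (-1/21)·7/4 + 1/2·1 = 1/2 ✓
b·c²: (-1/3)·1/16 + (-1/21)·49/16 + 1/2·1 = 1/3 ✓
b·Ac: (-1/21)·7/6 + 1/2·4/9 = 1/6 ✓
b·c³: (-1/3)·(-1/64) + (-1/21)·343/64 + 1/2·1 = 1/4 ✓
b·(c∘Ac): (-1/21)·49/24 + 1/2·4/9 = 1/8 ✓
b·Ac²: (-1/21)·(-7/24) + 1/2·5/36 = 1/12 ✓
b·A²c: 1/2·1/12 = 1/24 ✓; 4 stages ⇒ order 4.

4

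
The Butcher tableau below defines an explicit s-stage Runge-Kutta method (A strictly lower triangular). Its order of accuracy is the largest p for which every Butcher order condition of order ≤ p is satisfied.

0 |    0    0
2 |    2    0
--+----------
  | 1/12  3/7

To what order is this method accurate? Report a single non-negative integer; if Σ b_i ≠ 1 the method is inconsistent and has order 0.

b = (1/12, 3/7)
c = (0, 2)
Σ b_i: 1/12·1 + 3/7·1 = 43/84 ≠ 1 ⇒ order 0.

0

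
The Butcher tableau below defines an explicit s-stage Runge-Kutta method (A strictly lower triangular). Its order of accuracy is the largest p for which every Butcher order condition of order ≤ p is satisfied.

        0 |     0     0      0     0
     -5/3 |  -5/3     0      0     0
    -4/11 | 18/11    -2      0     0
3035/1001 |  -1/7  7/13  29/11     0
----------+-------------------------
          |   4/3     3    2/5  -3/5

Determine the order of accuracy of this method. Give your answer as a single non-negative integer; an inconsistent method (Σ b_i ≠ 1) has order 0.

0

b = (4/3, 3, 2/5, -3/5)
c = (0, -5/3, -4/11, 3035/1001)
Ac = (0, 0, 10/3, -8759/4719)
Σ b_i: 4/3·1 + 3·1 + 2/5·1 + (-3/5)·1 = 62/15 ≠ 1 ⇒ order 0.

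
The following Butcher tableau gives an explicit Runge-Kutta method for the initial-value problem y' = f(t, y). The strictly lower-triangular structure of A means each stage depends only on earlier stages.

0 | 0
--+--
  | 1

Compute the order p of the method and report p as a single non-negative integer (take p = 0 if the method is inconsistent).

1

b = (1)
c = (0)
Σ b_i: 1·1 = 1 ✓; 1 stage ⇒ order 1.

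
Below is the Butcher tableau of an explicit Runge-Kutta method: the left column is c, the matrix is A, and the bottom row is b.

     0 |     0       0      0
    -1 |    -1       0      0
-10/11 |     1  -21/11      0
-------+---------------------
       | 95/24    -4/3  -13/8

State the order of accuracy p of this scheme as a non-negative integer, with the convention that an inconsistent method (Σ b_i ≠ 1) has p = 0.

1

b = (95/24, -4/3, -13/8)
c = (0, -1, -10/11)
Ac = (0, 0, 21/11)
Σ b_i: 95/24·1 + (-4/3)·1 + (-13/8)·1 = 1 ✓
b·c: (-4/3)·(-1) + (-13/8)·(-10/11) = 371/132 ≠ 1/2 ⇒ order 1.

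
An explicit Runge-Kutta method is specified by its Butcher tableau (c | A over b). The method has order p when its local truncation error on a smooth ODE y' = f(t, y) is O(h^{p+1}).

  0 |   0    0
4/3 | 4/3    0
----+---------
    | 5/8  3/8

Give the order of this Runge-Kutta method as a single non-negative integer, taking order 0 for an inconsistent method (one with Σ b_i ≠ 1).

2

b = (5/8, 3/8)
c = (0, 4/3)
Σ b_i: 5/8·1 + 3/8·1 = 1 ✓
b·c: 3/8·4/3 = 1/2 ✓; 2 stages ⇒ order 2.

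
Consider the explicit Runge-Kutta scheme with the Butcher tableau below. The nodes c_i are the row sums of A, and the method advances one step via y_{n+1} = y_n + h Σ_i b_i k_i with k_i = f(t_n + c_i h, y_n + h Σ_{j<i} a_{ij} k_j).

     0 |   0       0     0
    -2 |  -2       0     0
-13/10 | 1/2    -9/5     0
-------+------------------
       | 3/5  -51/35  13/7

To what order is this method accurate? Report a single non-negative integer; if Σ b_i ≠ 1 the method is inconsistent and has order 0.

2

b = (3/5, -51/35, 13/7)
c = (0, -2, -13/10)
Ac = (0, 0, 18/5)
Σ b_i: 3/5·1 + (-51/35)·1 + 13/7·1 = 1 ✓
b·c: (-51/35)·(-2) + 13/7·(-13/10) = 1/2 ✓
b·c²: (-51/35)·4 + 13/7·169/100 = -269/100 ≠ 1/3 ⇒ order 2.
b·Ac: 13/7·18/5 = 234/35 ≠ 1/6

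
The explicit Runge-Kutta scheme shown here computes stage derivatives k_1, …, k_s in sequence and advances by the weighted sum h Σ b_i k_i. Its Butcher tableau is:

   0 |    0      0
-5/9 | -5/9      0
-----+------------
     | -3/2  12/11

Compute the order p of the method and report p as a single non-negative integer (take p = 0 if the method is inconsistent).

b = (-3/2, 12/11)
c = (0, -5/9)
Σ b_i: (-3/2)·1 + 12/11·1 = -9/22 ≠ 1 ⇒ order 0.

0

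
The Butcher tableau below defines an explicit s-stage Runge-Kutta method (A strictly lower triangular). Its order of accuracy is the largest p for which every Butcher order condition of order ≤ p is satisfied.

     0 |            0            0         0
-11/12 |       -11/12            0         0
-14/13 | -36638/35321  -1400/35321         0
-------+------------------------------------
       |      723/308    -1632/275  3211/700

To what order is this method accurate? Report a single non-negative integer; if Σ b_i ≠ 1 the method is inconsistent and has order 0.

3

b = (723/308, -1632/275, 3211/700)
c = (0, -11/12, -14/13)
Ac = (0, 0, 350/9633)
Σ b_i: 723/308·1 + (-1632/275)·1 + 3211/700·1 = 1 ✓
b·c: (-1632/275)·(-11/12) + 3211/700·(-14/13) = 1/2 ✓
b·c²: (-1632/275)·121/144 + 3211/700·196/169 = 1/3 ✓
b·Ac: 3211/700·350/9633 = 1/6 ✓; 3 stages ⇒ order 3.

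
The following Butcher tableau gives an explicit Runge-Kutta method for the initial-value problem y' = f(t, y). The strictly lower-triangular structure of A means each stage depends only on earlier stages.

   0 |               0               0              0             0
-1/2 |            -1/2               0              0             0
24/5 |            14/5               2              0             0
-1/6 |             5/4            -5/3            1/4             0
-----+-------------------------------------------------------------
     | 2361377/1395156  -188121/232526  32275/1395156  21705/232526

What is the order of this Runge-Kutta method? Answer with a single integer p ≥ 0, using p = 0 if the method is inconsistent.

b = (2361377/1395156, -188121/232526, 32275/1395156, 21705/232526)
c = (0, -1/2, 24/5, -1/6)
Ac = (0, 0, -1, 61/30)
Σ b_i: 2361377/1395156·1 + (-188121/232526)·1 + 32275/1395156·1 + 21705/232526·1 = 1 ✓
b·c: (-188121/232526)·(-1/2) + 32275/1395156·24/5 + 21705/232526·(-1/6) = 1/2 ✓
b·c²: (-188121/232526)·1/4 + 32275/1395156·576/25 + 21705/232526·1/36 = 1/3 ✓
b·Ac: 32275/1395156·(-1) + 21705/232526·61/30 = 1/6 ✓
b·c³: (-188121/232526)·(-1/8) + 32275/1395156·13824/125 + 21705/232526·(-1/216) = 111295339/41854680 ≠ 1/4 ⇒ order 3.
b·(c∘Ac): 32275/1395156·(-24/5) + 21705/232526·(-61/180) = -398107/2790312 ≠ 1/8
b·Ac²: 32275/1395156·1/2 + 21705/232526·1603/300 = 3559999/6975780 ≠ 1/12
b·A²c: 21705/232526·(-1/4) = -21705/930104 ≠ 1/24

3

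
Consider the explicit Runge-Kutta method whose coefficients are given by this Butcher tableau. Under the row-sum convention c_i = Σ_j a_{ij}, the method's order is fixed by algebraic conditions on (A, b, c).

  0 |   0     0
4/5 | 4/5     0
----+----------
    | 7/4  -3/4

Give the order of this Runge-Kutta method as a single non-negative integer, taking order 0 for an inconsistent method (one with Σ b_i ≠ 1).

1

b = (7/4, -3/4)
c = (0, 4/5)
Σ b_i: 7/4·1 + (-3/4)·1 = 1 ✓
b·c: (-3/4)·4/5 = -3/5 ≠ 1/2 ⇒ order 1.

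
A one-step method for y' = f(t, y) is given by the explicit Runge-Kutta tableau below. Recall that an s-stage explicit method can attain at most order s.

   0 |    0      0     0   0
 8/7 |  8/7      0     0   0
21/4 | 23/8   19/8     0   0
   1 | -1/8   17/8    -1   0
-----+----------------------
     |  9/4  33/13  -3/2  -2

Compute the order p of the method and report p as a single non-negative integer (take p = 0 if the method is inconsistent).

b = (9/4, 33/13, -3/2, -2)
c = (0, 8/7, 21/4, 1)
Ac = (0, 0, 19/7, -79/28)
Σ b_i: 9/4·1 + 33/13·1 + (-3/2)·1 + (-2)·1 = 67/52 ≠ 1 ⇒ order 0.

0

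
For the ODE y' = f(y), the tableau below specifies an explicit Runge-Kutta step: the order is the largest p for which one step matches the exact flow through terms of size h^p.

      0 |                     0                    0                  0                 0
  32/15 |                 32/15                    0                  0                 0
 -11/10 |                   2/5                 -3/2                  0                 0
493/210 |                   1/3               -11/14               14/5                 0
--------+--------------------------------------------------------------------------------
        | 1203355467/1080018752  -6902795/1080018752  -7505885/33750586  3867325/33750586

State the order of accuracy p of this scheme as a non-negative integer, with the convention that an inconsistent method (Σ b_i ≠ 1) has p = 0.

b = (1203355467/1080018752, -6902795/1080018752, -7505885/33750586, 3867325/33750586)
c = (0, 32/15, -11/10, 493/210)
Ac = (0, 0, -16/5, -2497/525)
Σ b_i: 1203355467/1080018752·1 + (-6902795/1080018752)·1 + (-7505885/33750586)·1 + 3867325/33750586·1 = 1 ✓
b·c: (-6902795/1080018752)·32/15 + (-7505885/33750586)·(-11/10) + 3867325/33750586·493/210 = 1/2 ✓
b·c²: (-6902795/1080018752)·1024/225 + (-7505885/33750586)·121/100 + 3867325/33750586·243049/44100 = 1/3 ✓
b·Ac: (-7505885/33750586)·(-16/5) + 3867325/33750586·(-2497/525) = 1/6 ✓
b·c³: (-6902795/1080018752)·32768/3375 + (-7505885/33750586)·(-1331/1000) + 3867325/33750586·119823157/9261000 = 26069956463/15187763700 ≠ 1/4 ⇒ order 3.
b·(c∘Ac): (-7505885/33750586)·88/25 + 3867325/33750586·(-1231021/110250) = -1252839533/607510548 ≠ 1/8
b·Ac²: (-7505885/33750586)·(-512/75) + 3867325/33750586·(-2959/15750) = 4546224803/3037552740 ≠ 1/12
b·A²c: 3867325/33750586·(-224/25) = -17325616/16875293 ≠ 1/24

3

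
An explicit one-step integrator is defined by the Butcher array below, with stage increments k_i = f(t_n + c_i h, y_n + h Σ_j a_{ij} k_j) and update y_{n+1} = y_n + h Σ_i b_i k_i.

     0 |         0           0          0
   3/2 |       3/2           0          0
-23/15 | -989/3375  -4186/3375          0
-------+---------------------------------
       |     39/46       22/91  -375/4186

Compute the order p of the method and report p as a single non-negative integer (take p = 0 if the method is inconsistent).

3

b = (39/46, 22/91, -375/4186)
c = (0, 3/2, -23/15)
Ac = (0, 0, -2093/1125)
Σ b_i: 39/46·1 + 22/91·1 + (-375/4186)·1 = 1 ✓
b·c: 22/91·3/2 + (-375/4186)·(-23/15) = 1/2 ✓
b·c²: 22/91·9/4 + (-375/4186)·529/225 = 1/3 ✓
b·Ac: (-375/4186)·(-2093/1125) = 1/6 ✓; 3 stages ⇒ order 3.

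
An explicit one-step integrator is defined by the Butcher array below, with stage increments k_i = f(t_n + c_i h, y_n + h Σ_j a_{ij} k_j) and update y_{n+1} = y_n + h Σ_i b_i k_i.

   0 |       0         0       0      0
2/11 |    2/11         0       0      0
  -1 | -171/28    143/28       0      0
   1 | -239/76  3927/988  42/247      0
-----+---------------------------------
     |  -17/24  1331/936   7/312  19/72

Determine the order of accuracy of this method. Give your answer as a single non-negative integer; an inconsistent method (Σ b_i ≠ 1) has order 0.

b = (-17/24, 1331/936, 7/312, 19/72)
c = (0, 2/11, -1, 1)
Ac = (0, 0, 13/14, 21/38)
Σ b_i: (-17/24)·1 + 1331/936·1 + 7/312·1 + 19/72·1 = 1 ✓
b·c: 1331/936·2/11 + 7/312·(-1) + 19/72·1 = 1/2 ✓
b·c²: 1331/936·4/121 + 7/312·1 + 19/72·1 = 1/3 ✓
b·Ac: 7/312·13/14 + 19/72·21/38 = 1/6 ✓
b·c³: 1331/936·8/1331 + 7/312·(-1) + 19/72·1 = 1/4 ✓
b·(c∘Ac): 7/312·(-13/14) + 19/72·21/38 = 1/8 ✓
b·Ac²: 7/312·13/77 + 19/72·63/209 = 1/12 ✓
b·A²c: 19/72·3/19 = 1/24 ✓; 4 stages ⇒ order 4.

4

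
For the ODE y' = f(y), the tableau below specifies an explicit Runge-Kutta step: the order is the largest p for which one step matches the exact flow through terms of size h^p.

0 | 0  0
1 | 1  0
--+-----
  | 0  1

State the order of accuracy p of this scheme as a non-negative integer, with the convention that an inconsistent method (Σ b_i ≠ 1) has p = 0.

1

b = (0, 1)
c = (0, 1)
Σ b_i: 1·1 = 1 ✓
b·c: 1·1 = 1 ≠ 1/2 ⇒ order 1.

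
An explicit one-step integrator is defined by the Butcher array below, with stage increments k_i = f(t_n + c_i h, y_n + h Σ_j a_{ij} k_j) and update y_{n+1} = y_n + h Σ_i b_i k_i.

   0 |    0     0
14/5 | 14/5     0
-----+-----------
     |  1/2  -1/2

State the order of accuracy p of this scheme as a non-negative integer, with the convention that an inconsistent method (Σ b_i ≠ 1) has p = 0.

0

b = (1/2, -1/2)
c = (0, 14/5)
Σ b_i: 1/2·1 + (-1/2)·1 = 0 ≠ 1 ⇒ order 0.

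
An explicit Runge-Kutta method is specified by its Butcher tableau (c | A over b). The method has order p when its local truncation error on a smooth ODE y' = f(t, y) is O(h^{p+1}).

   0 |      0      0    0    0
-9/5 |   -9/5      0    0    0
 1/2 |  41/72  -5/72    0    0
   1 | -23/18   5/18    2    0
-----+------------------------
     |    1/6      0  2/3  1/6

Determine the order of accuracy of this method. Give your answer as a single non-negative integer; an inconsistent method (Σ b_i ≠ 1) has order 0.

b = (1/6, 0, 2/3, 1/6)
c = (0, -9/5, 1/2, 1)
Ac = (0, 0, 1/8, 1/2)
Σ b_i: 1/6·1 + 2/3·1 + 1/6·1 = 1 ✓
b·c: 2/3·1/2 + 1/6·1 = 1/2 ✓
b·c²: 2/3·1/4 + 1/6·1 = 1/3 ✓
b·Ac: 2/3·1/8 + 1/6·1/2 = 1/6 ✓
b·c³: 2/3·1/8 + 1/6·1 = 1/4 ✓
b·(c∘Ac): 2/3·1/16 + 1/6·1/2 = 1/8 ✓
b·Ac²: 2/3·(-9/40) + 1/6·7/5 = 1/12 ✓
b·A²c: 1/6·1/4 = 1/24 ✓; 4 stages ⇒ order 4.

4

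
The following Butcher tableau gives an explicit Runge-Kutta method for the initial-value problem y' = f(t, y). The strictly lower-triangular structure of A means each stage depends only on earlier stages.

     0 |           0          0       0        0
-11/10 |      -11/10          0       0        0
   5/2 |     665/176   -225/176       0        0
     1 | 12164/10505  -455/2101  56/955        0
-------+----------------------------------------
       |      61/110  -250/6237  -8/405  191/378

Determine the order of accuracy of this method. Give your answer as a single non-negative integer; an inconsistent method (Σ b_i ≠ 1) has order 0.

4

b = (61/110, -250/6237, -8/405, 191/378)
c = (0, -11/10, 5/2, 1)
Ac = (0, 0, 45/32, 147/382)
Σ b_i: 61/110·1 + (-250/6237)·1 + (-8/405)·1 + 191/378·1 = 1 ✓
b·c: (-250/6237)·(-11/10) + (-8/405)·5/2 + 191/378·1 = 1/2 ✓
b·c²: (-250/6237)·121/100 + (-8/405)·25/4 + 191/378·1 = 1/3 ✓
b·Ac: (-8/405)·45/32 + 191/378·147/382 = 1/6 ✓
b·c³: (-250/6237)·(-1331/1000) + (-8/405)·125/8 + 191/378·1 = 1/4 ✓
b·(c∘Ac): (-8/405)·225/64 + 191/378·147/382 = 1/8 ✓
b·Ac²: (-8/405)·(-99/64) + 191/378·399/3820 = 1/12 ✓
b·A²c: 191/378·63/764 = 1/24 ✓; 4 stages ⇒ order 4.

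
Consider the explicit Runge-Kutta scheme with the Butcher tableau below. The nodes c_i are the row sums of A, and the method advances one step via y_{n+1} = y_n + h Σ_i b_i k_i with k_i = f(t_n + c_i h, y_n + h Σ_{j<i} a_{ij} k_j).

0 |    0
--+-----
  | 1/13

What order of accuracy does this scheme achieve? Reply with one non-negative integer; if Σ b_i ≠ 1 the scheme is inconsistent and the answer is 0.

b = (1/13)
c = (0)
Σ b_i: 1/13·1 = 1/13 ≠ 1 ⇒ order 0.

0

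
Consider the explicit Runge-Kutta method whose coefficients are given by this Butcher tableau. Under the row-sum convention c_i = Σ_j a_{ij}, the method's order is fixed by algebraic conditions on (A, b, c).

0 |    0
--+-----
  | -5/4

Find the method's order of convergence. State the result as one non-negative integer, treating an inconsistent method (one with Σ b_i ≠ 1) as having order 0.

b = (-5/4)
c = (0)
Σ b_i: (-5/4)·1 = -5/4 ≠ 1 ⇒ order 0.

0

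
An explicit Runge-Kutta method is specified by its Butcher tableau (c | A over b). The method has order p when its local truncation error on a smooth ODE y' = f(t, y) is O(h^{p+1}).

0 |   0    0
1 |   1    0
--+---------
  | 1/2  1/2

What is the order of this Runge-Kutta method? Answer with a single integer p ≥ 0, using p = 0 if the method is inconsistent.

2

b = (1/2, 1/2)
c = (0, 1)
Σ b_i: 1/2·1 + 1/2·1 = 1 ✓
b·c: 1/2·1 = 1/2 ✓; 2 stages ⇒ order 2.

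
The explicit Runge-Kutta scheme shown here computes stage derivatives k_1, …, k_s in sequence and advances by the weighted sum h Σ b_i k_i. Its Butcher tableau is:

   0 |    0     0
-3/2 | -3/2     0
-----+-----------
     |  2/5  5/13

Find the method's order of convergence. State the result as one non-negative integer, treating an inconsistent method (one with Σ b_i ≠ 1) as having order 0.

0

b = (2/5, 5/13)
c = (0, -3/2)
Σ b_i: 2/5·1 + 5/13·1 = 51/65 ≠ 1 ⇒ order 0.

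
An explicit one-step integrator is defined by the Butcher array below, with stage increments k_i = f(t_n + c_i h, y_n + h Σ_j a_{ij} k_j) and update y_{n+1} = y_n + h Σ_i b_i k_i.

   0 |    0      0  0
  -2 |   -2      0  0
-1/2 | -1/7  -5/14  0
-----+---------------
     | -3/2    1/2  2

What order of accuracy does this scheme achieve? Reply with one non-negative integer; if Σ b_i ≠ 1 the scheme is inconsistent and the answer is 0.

b = (-3/2, 1/2, 2)
c = (0, -2, -1/2)
Ac = (0, 0, 5/7)
Σ b_i: (-3/2)·1 + 1/2·1 + 2·1 = 1 ✓
b·c: 1/2·(-2) + 2·(-1/2) = -2 ≠ 1/2 ⇒ order 1.

1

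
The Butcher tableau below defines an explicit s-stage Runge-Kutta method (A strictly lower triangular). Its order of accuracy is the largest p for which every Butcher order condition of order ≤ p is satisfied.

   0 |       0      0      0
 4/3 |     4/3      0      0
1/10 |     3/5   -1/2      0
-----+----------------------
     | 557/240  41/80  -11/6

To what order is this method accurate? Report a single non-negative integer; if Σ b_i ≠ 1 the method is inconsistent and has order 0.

b = (557/240, 41/80, -11/6)
c = (0, 4/3, 1/10)
Ac = (0, 0, -2/3)
Σ b_i: 557/240·1 + 41/80·1 + (-11/6)·1 = 1 ✓
b·c: 41/80·4/3 + (-11/6)·1/10 = 1/2 ✓
b·c²: 41/80·16/9 + (-11/6)·1/100 = 1607/1800 ≠ 1/3 ⇒ order 2.
b·Ac: (-11/6)·(-2/3) = 11/9 ≠ 1/6

2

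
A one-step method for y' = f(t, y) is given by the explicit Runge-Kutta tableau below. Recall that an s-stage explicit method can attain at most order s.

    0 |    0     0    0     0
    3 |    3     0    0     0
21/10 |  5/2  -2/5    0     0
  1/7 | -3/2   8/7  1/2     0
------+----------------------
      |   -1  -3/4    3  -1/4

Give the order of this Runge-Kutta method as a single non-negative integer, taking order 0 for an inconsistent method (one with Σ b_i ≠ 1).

b = (-1, -3/4, 3, -1/4)
c = (0, 3, 21/10, 1/7)
Ac = (0, 0, -6/5, 627/140)
Σ b_i: (-1)·1 + (-3/4)·1 + 3·1 + (-1/4)·1 = 1 ✓
b·c: (-3/4)·3 + 3·21/10 + (-1/4)·1/7 = 281/70 ≠ 1/2 ⇒ order 1.

1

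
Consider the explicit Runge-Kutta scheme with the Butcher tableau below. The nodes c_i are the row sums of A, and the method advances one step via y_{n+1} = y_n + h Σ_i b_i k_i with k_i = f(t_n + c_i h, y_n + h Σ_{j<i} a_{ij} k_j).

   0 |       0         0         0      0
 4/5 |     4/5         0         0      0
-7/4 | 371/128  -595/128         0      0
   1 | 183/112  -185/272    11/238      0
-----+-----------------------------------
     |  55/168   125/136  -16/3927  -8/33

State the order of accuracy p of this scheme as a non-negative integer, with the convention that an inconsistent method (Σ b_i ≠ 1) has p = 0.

4

b = (55/168, 125/136, -16/3927, -8/33)
c = (0, 4/5, -7/4, 1)
Ac = (0, 0, -119/32, -5/8)
Σ b_i: 55/168·1 + 125/136·1 + (-16/3927)·1 + (-8/33)·1 = 1 ✓
b·c: 125/136·4/5 + (-16/3927)·(-7/4) + (-8/33)·1 = 1/2 ✓
b·c²: 125/136·16/25 + (-16/3927)·49/16 + (-8/33)·1 = 1/3 ✓
b·Ac: (-16/3927)·(-119/32) + (-8/33)·(-5/8) = 1/6 ✓
b·c³: 125/136·64/125 + (-16/3927)·(-343/64) + (-8/33)·1 = 1/4 ✓
b·(c∘Ac): (-16/3927)·833/128 + (-8/33)·(-5/8) = 1/8 ✓
b·Ac²: (-16/3927)·(-119/40) + (-8/33)·(-47/160) = 1/12 ✓
b·A²c: (-8/33)·(-11/64) = 1/24 ✓; 4 stages ⇒ order 4.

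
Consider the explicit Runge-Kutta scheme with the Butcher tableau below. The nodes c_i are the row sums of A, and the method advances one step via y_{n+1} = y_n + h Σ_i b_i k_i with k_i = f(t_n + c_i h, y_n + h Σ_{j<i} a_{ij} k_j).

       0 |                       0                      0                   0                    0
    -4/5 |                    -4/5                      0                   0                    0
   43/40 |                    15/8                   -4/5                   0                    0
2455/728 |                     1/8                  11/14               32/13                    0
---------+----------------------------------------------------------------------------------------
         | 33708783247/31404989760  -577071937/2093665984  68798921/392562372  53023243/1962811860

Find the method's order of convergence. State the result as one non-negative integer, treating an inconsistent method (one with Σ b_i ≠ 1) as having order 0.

3

b = (33708783247/31404989760, -577071937/2093665984, 68798921/392562372, 53023243/1962811860)
c = (0, -4/5, 43/40, 2455/728)
Ac = (0, 0, 16/25, 918/455)
Σ b_i: 33708783247/31404989760·1 + (-577071937/2093665984)·1 + 68798921/392562372·1 + 53023243/1962811860·1 = 1 ✓
b·c: (-577071937/2093665984)·(-4/5) + 68798921/392562372·43/40 + 53023243/1962811860·2455/728 = 1/2 ✓
b·c²: (-577071937/2093665984)·16/25 + 68798921/392562372·1849/1600 + 53023243/1962811860·6027025/529984 = 1/3 ✓
b·Ac: 68798921/392562372·16/25 + 53023243/1962811860·918/455 = 1/6 ✓
b·c³: (-577071937/2093665984)·(-64/125) + 68798921/392562372·79507/64000 + 53023243/1962811860·14796346375/385828352 = 4251917324173/3048377672704 ≠ 1/4 ⇒ order 3.
b·(c∘Ac): 68798921/392562372·86/125 + 53023243/1962811860·225369/33124 = 59742771499/196281186000 ≠ 1/8
b·Ac²: 68798921/392562372·(-64/125) + 53023243/1962811860·15231/4550 = 2737223/3925623720 ≠ 1/12
b·A²c: 53023243/1962811860·512/325 = 522075008/12267574125 ≠ 1/24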